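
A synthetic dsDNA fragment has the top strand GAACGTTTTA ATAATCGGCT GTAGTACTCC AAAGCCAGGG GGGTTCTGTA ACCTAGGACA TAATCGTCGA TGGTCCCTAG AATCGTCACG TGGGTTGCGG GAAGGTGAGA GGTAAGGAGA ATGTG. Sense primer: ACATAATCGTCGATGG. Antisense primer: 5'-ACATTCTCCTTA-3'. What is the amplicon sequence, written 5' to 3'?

5'-ACATAATCGTCGATGGTCCCTAGAATCGTCACGTGGGTTGCGGGAAGGTGAGAGGTAAGGAGAATGT-3'

Forward primer ACATAATCGTCGATGG is found on the top strand at positions 58–73.
Reverse complement of the reverse primer: TAAGGAGAATGT. This occurs on the top strand at positions 113–124.
The product is the template from position 58 through 124 (67 bp).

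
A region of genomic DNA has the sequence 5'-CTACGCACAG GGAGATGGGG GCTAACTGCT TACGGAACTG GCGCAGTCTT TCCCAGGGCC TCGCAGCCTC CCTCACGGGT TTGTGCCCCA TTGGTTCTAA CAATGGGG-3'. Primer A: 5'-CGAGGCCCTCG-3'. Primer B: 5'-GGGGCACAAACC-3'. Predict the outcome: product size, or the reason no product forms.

Primer A (CGAGGCCCTCG) does not match the top strand, and its reverse complement CGAGGGCCTCG does not match either.
With no annealing site for primer A, no amplification occurs.

No product — primer A has no binding site in the template.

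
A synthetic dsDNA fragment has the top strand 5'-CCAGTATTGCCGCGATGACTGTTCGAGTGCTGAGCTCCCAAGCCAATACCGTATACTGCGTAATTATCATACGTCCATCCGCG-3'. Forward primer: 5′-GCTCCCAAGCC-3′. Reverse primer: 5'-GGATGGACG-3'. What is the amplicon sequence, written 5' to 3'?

The forward primer matches the template at positions 34–44.
Taking the reverse complement of GGATGGACG gives CGTCCATCC, found at positions 72–80 on the template; the primer anneals here to the top strand with its 3' end pointing upstream.
The product is the template from position 34 through 80 (47 bp).

5'-GCTCCCAAGCCAATACCGTATACTGCGTAATTATCATACGTCCATCC-3'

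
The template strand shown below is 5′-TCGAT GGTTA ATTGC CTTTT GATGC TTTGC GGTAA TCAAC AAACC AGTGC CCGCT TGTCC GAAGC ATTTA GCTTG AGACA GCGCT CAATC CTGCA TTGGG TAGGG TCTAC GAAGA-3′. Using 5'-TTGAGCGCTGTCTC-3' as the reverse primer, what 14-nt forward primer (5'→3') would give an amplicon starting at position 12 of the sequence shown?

5'-TTGCCTTTTGATGC-3'

The reverse primer's reverse complement GAGACAGCGCTCAA matches the template at positions 75–88; the product starts at position 12.
The forward primer is identical to the top strand over positions 12–25: TTGCCTTTTGATGC.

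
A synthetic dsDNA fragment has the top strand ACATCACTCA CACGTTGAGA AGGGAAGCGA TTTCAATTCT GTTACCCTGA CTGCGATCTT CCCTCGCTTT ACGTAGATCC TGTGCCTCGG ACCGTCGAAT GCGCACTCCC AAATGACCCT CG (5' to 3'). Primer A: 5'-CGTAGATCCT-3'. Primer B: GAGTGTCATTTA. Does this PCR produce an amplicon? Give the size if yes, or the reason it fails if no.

Primer B (GAGTGTCATTTA) does not match the top strand, and its reverse complement TAAATGACACTC does not match either.
With no annealing site for primer B, no amplification occurs.

No product — primer B has no binding site in the template.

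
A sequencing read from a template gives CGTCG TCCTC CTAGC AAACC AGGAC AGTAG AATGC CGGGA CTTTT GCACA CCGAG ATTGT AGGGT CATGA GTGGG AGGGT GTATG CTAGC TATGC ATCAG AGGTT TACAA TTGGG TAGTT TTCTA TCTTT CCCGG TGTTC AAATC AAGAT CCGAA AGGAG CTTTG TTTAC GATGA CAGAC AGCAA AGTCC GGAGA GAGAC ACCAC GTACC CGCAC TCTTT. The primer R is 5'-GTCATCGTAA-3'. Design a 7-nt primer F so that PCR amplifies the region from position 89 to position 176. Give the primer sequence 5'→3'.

5'-GCTATGC-3'

The reverse primer's reverse complement TTACGATGAC matches the template at positions 167–176; the product starts at position 89.
The forward primer is identical to the top strand over positions 89–95: GCTATGC.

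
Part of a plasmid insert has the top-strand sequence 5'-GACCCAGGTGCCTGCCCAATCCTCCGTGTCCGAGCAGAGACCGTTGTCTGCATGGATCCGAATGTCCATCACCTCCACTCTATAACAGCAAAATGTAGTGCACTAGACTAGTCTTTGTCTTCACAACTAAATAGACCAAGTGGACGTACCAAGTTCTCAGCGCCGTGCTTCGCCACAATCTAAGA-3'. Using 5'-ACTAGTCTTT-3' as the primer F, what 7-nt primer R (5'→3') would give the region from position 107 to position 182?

5'-TAGATTG-3'

The product's 3' end on the top strand is position 182.
The reverse primer anneals to the top strand over positions 176–182, i.e. to CAATCTA.
Its sequence written 5'→3' is the reverse complement: TAGATTG.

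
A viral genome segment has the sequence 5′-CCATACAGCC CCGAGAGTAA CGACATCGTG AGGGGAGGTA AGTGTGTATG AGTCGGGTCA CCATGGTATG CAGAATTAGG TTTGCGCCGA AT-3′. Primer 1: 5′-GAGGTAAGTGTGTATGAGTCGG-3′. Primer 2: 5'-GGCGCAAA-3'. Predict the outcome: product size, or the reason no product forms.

Primer 1 (GAGGTAAGTGTGTATGAGTCGG) matches the top strand at positions 35–56; it acts as a forward primer.
Primer 2's reverse complement is TTTGCGCC, matching the top strand at positions 81–88; it acts as a reverse primer.
The 3' ends face each other across positions 35–88, giving a 54 bp product.

Yes — a 54 bp product.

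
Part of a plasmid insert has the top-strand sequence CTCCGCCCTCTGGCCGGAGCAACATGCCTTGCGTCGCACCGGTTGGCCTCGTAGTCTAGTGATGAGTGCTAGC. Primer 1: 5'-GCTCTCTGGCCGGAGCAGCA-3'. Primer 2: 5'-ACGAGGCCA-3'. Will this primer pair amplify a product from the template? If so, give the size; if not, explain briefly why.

No product — primer 1 has no binding site in the template.

Primer 1 (GCTCTCTGGCCGGAGCAGCA) does not match the top strand, and its reverse complement TGCTGCTCCGGCCAGAGAGC does not match either.
With no annealing site for primer 1, no amplification occurs.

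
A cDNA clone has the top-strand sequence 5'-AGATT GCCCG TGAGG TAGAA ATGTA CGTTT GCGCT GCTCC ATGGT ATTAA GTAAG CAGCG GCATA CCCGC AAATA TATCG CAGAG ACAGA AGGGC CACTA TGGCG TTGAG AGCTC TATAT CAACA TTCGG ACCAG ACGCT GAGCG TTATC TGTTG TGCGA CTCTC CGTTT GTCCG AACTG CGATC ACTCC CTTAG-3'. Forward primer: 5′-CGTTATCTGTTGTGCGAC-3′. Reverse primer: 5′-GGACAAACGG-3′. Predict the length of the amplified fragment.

31 bp

Scanning the template, CGTTATCTGTTGTGCGAC occurs at positions 144–161; this primer anneals to the bottom strand there with its 3' end pointing downstream.
Reverse complement of the reverse primer: CCGTTTGTCC. This occurs on the top strand at positions 165–174.
Amplicon spans positions 144–174: 31 bp.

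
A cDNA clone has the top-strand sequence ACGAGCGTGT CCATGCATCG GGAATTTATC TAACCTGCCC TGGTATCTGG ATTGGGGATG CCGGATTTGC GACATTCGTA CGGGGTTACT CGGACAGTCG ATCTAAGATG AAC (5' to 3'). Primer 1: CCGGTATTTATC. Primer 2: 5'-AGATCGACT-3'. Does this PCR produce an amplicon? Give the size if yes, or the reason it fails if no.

Primer 1 (CCGGTATTTATC) does not match the top strand, and its reverse complement GATAAATACCGG does not match either.
With no annealing site for primer 1, no amplification occurs.

No product — primer 1 has no binding site in the template.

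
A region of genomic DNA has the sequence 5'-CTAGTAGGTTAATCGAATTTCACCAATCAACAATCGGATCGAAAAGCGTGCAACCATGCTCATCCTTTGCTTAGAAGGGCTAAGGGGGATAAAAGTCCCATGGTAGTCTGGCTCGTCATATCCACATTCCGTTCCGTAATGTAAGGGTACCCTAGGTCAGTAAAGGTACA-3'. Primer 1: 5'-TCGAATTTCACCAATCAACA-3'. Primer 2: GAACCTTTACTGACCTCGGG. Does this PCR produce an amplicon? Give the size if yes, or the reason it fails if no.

No product — primer 2 has no binding site in the template.

Primer 2 (GAACCTTTACTGACCTCGGG) does not match the top strand, and its reverse complement CCCGAGGTCAGTAAAGGTTC does not match either.
With no annealing site for primer 2, no amplification occurs.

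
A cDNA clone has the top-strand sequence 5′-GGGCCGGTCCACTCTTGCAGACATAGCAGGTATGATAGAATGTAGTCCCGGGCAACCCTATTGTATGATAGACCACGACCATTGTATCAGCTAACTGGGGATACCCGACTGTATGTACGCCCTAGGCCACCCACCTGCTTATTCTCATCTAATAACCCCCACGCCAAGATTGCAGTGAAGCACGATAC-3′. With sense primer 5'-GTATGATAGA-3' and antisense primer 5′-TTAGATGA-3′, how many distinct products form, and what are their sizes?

The forward primer GTATGATAGA matches the top strand at positions 30–39, 63–72.
The reverse primer's reverse complement is TCATCTAA, matching at positions 145–152.
Each forward site pairs with the reverse site to give a product ending at position 152: sizes 123, 90 bp.

Two products: 123 bp, 90 bp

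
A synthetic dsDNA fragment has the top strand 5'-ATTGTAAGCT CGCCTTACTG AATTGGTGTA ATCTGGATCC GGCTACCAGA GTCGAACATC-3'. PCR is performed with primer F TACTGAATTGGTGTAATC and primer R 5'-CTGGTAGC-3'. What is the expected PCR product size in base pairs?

34 bp

The forward primer matches the template at positions 16–33.
The reverse primer's reverse complement is GCTACCAG, which matches the template at positions 42–49.
Product length = (reverse-primer end) − (forward-primer start) + 1 = 49 − 16 + 1 = 34 bp.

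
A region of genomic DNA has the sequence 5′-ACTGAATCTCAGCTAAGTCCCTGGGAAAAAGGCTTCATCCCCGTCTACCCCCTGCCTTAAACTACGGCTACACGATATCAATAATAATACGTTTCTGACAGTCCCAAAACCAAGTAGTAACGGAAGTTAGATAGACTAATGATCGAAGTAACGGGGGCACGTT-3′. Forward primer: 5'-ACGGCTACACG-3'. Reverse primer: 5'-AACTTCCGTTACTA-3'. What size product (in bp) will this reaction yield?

65 bp

The forward primer matches the template at positions 64–74.
The reverse primer's reverse complement is TAGTAACGGAAGTT, which matches the template at positions 115–128.
Product length = (reverse-primer end) − (forward-primer start) + 1 = 128 − 64 + 1 = 65 bp.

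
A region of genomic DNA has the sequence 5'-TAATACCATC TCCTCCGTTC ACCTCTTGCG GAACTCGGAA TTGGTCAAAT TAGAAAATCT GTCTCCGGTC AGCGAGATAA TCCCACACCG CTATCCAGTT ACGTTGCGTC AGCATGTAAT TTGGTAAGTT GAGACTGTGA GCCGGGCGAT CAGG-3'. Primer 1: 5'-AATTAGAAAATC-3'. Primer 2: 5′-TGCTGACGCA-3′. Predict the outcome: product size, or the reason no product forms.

Yes — a 67 bp product.

Primer 1 (AATTAGAAAATC) matches the top strand at positions 48–59; it acts as a forward primer.
Primer 2's reverse complement is TGCGTCAGCA, matching the top strand at positions 105–114; it acts as a reverse primer.
The 3' ends face each other across positions 48–114, giving a 67 bp product.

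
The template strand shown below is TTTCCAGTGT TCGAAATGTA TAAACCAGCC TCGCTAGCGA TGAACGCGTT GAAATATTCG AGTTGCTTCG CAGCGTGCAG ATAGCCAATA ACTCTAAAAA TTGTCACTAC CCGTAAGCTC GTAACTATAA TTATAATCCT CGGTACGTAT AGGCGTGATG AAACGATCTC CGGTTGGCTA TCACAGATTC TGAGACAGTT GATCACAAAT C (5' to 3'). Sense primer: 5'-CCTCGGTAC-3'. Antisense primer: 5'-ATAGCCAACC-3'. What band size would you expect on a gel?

44 bp

Scanning the template, CCTCGGTAC occurs at positions 138–146; this primer anneals to the bottom strand there with its 3' end pointing downstream.
Taking the reverse complement of ATAGCCAACC gives GGTTGGCTAT, found at positions 172–181 on the template; the primer anneals here to the top strand with its 3' end pointing upstream.
Amplicon spans positions 138–181: 44 bp.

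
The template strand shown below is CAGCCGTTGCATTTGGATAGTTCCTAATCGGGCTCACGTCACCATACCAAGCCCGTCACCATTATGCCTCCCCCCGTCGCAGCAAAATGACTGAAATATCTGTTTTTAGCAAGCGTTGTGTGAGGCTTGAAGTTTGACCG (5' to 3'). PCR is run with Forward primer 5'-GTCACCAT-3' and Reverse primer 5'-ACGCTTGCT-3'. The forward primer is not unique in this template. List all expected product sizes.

79 bp, 62 bp

The forward primer GTCACCAT matches the top strand at positions 38–45, 55–62.
The reverse primer's reverse complement is AGCAAGCGT, matching at positions 108–116.
Each forward site pairs with the reverse site to give a product ending at position 116: sizes 79, 62 bp.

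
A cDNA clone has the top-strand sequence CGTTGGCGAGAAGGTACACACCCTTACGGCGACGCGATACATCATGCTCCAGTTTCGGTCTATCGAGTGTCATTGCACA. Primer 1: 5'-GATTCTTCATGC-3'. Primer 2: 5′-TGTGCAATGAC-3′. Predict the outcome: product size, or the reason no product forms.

No product — primer 1 has no binding site in the template.

Primer 1 (GATTCTTCATGC) does not match the top strand, and its reverse complement GCATGAAGAATC does not match either.
With no annealing site for primer 1, no amplification occurs.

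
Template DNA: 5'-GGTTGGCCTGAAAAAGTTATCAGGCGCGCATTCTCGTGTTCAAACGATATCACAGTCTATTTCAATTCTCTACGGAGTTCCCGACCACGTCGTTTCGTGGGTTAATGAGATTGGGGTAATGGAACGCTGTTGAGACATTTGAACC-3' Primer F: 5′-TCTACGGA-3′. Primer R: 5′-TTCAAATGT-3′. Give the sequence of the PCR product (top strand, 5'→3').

Scanning the template, TCTACGGA occurs at positions 69–76; this primer anneals to the bottom strand there with its 3' end pointing downstream.
Reverse complement of the reverse primer: ACATTTGAA. This occurs on the top strand at positions 135–143.
The product is the template from position 69 through 143 (75 bp).

5'-TCTACGGAGTTCCCGACCACGTCGTTTCGTGGGTTAATGAGATTGGGGTAATGGAACGCTGTTGAGACATTTGAA-3'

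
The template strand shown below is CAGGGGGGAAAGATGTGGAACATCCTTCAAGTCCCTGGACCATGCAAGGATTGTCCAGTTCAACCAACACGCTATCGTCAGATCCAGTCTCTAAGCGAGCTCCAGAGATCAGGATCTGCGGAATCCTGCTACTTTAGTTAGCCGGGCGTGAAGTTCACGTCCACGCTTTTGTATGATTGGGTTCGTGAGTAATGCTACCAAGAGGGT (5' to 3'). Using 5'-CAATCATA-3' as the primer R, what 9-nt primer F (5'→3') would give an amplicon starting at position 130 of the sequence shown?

5'-TACTTTAGT-3'

The reverse primer's reverse complement TATGATTG matches the template at positions 172–179; the product starts at position 130.
The forward primer is identical to the top strand over positions 130–138: TACTTTAGT.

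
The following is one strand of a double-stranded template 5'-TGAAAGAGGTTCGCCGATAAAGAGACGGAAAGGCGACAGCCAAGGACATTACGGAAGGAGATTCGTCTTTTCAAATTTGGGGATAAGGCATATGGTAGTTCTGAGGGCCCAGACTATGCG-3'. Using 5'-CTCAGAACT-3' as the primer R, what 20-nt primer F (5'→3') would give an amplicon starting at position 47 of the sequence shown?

The reverse primer's reverse complement AGTTCTGAG matches the template at positions 97–105; the product starts at position 47.
The forward primer is identical to the top strand over positions 47–66: CATTACGGAAGGAGATTCGT.

5'-CATTACGGAAGGAGATTCGT-3'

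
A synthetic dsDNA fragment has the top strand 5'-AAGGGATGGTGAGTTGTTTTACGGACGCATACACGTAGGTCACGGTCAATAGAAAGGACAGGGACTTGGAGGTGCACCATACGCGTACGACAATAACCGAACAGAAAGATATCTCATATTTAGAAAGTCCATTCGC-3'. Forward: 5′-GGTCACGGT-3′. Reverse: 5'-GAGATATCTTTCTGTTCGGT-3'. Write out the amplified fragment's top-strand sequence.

5'-GGTCACGGTCAATAGAAAGGACAGGGACTTGGAGGTGCACCATACGCGTACGACAATAACCGAACAGAAAGATATCTC-3'

Scanning the template, GGTCACGGT occurs at positions 38–46; this primer anneals to the bottom strand there with its 3' end pointing downstream.
Taking the reverse complement of GAGATATCTTTCTGTTCGGT gives ACCGAACAGAAAGATATCTC, found at positions 96–115 on the template; the primer anneals here to the top strand with its 3' end pointing upstream.
The product is the template from position 38 through 115 (78 bp).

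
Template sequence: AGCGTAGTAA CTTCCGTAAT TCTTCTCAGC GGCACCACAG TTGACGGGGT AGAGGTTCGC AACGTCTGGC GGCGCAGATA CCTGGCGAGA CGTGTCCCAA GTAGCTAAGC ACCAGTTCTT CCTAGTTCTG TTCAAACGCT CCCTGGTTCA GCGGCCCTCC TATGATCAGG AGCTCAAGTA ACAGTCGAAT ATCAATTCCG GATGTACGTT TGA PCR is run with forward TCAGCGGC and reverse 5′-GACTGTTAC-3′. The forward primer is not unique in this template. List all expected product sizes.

161 bp, 39 bp

The forward primer TCAGCGGC matches the top strand at positions 26–33, 148–155.
The reverse primer's reverse complement is GTAACAGTC, matching at positions 178–186.
Each forward site pairs with the reverse site to give a product ending at position 186: sizes 161, 39 bp.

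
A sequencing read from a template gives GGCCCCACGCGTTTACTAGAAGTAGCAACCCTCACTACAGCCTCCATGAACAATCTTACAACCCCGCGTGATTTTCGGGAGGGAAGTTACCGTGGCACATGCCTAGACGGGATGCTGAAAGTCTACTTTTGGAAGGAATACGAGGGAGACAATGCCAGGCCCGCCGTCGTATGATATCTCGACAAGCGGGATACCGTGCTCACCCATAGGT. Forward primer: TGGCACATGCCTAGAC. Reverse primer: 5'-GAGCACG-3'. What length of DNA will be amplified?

Scanning the template, TGGCACATGCCTAGAC occurs at positions 93–108; this primer anneals to the bottom strand there with its 3' end pointing downstream.
The reverse primer's reverse complement is CGTGCTC, which matches the template at positions 195–201.
The product runs from position 93 to position 201, so its length is 201 − 93 + 1 = 109 bp.

109 bp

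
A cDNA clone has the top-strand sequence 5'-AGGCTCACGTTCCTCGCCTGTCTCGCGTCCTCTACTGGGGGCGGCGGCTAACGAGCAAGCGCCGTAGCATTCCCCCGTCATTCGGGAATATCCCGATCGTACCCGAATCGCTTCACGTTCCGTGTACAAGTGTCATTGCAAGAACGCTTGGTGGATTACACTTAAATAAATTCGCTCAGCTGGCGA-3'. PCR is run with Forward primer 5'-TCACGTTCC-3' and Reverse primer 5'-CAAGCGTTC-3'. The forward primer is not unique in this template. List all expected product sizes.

The forward primer TCACGTTCC matches the top strand at positions 5–13, 113–121.
The reverse primer's reverse complement is GAACGCTTG, matching at positions 142–150.
Each forward site pairs with the reverse site to give a product ending at position 150: sizes 146, 38 bp.

146 bp, 38 bp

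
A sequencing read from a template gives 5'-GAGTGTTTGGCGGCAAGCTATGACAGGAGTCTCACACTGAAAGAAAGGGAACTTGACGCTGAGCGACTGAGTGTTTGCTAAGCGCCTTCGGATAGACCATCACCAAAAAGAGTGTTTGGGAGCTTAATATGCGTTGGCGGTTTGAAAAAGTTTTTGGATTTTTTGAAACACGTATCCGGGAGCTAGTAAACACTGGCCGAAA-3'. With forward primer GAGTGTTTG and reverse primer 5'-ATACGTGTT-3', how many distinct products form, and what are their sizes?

The forward primer GAGTGTTTG matches the top strand at positions 1–9, 69–77, 110–118.
The reverse primer's reverse complement is AACACGTAT, matching at positions 167–175.
Each forward site pairs with the reverse site to give a product ending at position 175: sizes 175, 107, 66 bp.

Three products: 175 bp, 107 bp, 66 bp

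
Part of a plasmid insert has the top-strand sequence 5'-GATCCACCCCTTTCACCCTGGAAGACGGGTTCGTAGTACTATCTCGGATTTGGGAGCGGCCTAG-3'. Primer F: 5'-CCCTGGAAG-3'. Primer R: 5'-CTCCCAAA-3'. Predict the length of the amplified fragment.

Scanning the template, CCCTGGAAG occurs at positions 16–24; this primer anneals to the bottom strand there with its 3' end pointing downstream.
Reverse complement of the reverse primer: TTTGGGAG. This occurs on the top strand at positions 49–56.
Amplicon spans positions 16–56: 41 bp.

41 bp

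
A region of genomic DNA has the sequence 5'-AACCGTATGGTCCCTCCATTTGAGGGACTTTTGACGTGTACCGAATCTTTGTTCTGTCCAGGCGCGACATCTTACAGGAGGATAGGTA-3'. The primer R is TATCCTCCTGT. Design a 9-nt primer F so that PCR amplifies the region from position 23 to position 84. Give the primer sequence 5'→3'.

5'-AGGGACTTT-3'

The reverse primer's reverse complement ACAGGAGGATA matches the template at positions 74–84; the product starts at position 23.
The forward primer is identical to the top strand over positions 23–31: AGGGACTTT.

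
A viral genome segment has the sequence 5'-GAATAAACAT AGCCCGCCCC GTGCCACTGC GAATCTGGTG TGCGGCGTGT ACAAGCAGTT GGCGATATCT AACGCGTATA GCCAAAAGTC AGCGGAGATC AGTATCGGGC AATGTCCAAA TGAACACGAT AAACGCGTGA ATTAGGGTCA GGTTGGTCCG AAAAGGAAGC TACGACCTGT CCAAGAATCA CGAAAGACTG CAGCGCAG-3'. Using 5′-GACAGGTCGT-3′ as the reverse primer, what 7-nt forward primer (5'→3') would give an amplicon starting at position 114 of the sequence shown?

5'-GTCCAAA-3'

The reverse primer's reverse complement ACGACCTGTC matches the template at positions 172–181; the product starts at position 114.
The forward primer is identical to the top strand over positions 114–120: GTCCAAA.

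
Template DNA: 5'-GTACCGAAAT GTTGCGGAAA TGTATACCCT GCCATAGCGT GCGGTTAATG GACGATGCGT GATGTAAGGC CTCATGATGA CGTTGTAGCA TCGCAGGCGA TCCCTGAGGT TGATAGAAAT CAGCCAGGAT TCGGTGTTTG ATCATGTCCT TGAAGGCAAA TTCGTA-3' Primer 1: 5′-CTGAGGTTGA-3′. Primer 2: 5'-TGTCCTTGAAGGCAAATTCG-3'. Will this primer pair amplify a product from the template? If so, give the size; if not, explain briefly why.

Primer 1 (CTGAGGTTGA) matches the top strand at positions 104–113 (3' end points downstream).
Primer 2 (TGTCCTTGAAGGCAAATTCG) also matches the top strand directly, at positions 145–164 — its reverse complement CGAATTTGCCTTCAAGGACA is not present.
Both primers anneal to the bottom strand with 3' ends pointing the same way, so neither can prime synthesis back toward the other.

No product — both primers anneal to the same strand and extend in the same direction.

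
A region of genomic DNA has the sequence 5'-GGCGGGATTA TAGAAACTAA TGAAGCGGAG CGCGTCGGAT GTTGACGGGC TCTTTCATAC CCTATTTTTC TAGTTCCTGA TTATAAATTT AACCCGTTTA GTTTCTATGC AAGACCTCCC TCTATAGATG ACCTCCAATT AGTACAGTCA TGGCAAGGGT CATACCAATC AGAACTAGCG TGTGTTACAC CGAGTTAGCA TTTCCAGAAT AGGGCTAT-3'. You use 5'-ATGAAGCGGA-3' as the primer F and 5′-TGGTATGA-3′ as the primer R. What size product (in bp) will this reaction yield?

Scanning the template, ATGAAGCGGA occurs at positions 20–29; this primer anneals to the bottom strand there with its 3' end pointing downstream.
Taking the reverse complement of TGGTATGA gives TCATACCA, found at positions 160–167 on the template; the primer anneals here to the top strand with its 3' end pointing upstream.
Product length = (reverse-primer end) − (forward-primer start) + 1 = 167 − 20 + 1 = 148 bp.

148 bp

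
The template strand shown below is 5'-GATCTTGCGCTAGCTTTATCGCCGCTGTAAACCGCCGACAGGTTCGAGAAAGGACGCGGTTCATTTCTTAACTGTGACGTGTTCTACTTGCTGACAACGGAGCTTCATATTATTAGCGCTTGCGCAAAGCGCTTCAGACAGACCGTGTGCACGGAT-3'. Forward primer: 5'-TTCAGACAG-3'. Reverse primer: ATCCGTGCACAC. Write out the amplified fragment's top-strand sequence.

5'-TTCAGACAGACCGTGTGCACGGAT-3'

Forward primer TTCAGACAG is found on the top strand at positions 133–141.
The reverse primer's reverse complement is GTGTGCACGGAT, which matches the template at positions 145–156.
The product is the template from position 133 through 156 (24 bp).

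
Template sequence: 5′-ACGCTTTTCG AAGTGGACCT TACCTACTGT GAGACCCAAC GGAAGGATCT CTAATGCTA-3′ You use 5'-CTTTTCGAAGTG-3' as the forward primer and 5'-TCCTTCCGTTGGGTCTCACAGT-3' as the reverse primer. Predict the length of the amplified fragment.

44 bp

Forward primer CTTTTCGAAGTG is found on the top strand at positions 4–15.
Taking the reverse complement of TCCTTCCGTTGGGTCTCACAGT gives ACTGTGAGACCCAACGGAAGGA, found at positions 26–47 on the template; the primer anneals here to the top strand with its 3' end pointing upstream.
The product runs from position 4 to position 47, so its length is 47 − 4 + 1 = 44 bp.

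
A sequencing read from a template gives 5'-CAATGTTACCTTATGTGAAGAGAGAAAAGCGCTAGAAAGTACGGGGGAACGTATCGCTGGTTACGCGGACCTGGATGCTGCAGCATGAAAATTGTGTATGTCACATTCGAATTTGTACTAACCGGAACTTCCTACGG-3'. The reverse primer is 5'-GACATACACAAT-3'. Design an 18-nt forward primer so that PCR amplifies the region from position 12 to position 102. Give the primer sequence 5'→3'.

The reverse primer's reverse complement ATTGTGTATGTC matches the template at positions 91–102; the product starts at position 12.
The forward primer is identical to the top strand over positions 12–29: TATGTGAAGAGAGAAAAG.

5'-TATGTGAAGAGAGAAAAG-3'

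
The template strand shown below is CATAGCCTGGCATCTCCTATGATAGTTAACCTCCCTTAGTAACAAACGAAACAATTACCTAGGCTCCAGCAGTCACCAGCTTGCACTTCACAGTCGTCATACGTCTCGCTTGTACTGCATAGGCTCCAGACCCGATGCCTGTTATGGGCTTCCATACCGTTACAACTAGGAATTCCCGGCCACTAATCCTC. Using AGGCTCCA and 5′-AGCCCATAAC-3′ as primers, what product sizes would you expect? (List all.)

90 bp, 30 bp

The forward primer AGGCTCCA matches the top strand at positions 61–68, 121–128.
The reverse primer's reverse complement is GTTATGGGCT, matching at positions 141–150.
Each forward site pairs with the reverse site to give a product ending at position 150: sizes 90, 30 bp.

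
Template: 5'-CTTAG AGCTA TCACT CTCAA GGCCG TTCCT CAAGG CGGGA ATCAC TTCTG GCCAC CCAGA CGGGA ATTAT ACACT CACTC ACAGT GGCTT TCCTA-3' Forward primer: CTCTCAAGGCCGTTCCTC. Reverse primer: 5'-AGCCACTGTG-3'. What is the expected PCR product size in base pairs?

Scanning the template, CTCTCAAGGCCGTTCCTC occurs at positions 14–31; this primer anneals to the bottom strand there with its 3' end pointing downstream.
The reverse primer's reverse complement is CACAGTGGCT, which matches the template at positions 80–89.
Product length = (reverse-primer end) − (forward-primer start) + 1 = 89 − 14 + 1 = 76 bp.

76 bp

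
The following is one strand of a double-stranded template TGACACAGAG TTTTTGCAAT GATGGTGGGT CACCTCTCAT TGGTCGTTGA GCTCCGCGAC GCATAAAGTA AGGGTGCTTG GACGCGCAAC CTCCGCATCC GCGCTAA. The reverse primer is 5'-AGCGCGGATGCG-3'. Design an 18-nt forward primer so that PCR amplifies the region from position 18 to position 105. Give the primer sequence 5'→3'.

5'-AATGATGGTGGGTCACCT-3'

The reverse primer's reverse complement CGCATCCGCGCT matches the template at positions 94–105; the product starts at position 18.
The forward primer is identical to the top strand over positions 18–35: AATGATGGTGGGTCACCT.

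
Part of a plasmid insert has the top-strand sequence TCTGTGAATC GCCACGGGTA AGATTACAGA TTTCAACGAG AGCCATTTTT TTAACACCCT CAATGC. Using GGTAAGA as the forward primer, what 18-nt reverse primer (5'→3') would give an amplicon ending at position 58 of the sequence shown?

The forward primer binds at positions 17–23; the product's 3' end on the top strand is position 58.
The reverse primer anneals to the top strand over positions 41–58, i.e. to AGCCATTTTTTTAACACC.
Its sequence written 5'→3' is the reverse complement: GGTGTTAAAAAAATGGCT.

5'-GGTGTTAAAAAAATGGCT-3'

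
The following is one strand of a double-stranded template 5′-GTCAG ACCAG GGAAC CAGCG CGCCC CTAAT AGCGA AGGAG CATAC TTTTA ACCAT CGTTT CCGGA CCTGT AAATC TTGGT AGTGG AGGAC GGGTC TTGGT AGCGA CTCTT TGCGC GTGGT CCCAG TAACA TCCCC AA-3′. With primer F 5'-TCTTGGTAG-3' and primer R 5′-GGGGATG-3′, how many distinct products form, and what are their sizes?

Two products: 62 bp, 42 bp

The forward primer TCTTGGTAG matches the top strand at positions 74–82, 94–102.
The reverse primer's reverse complement is CATCCCC, matching at positions 129–135.
Each forward site pairs with the reverse site to give a product ending at position 135: sizes 62, 42 bp.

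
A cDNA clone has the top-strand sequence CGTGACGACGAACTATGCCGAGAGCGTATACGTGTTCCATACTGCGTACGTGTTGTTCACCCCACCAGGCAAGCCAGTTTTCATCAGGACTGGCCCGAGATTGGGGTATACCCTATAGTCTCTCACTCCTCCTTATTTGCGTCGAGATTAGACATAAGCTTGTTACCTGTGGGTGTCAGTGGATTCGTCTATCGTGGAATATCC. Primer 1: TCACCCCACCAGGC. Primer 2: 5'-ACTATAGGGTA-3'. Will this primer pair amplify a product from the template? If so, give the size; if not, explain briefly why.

Yes — a 63 bp product.

Primer 1 (TCACCCCACCAGGC) matches the top strand at positions 57–70; it acts as a forward primer.
Primer 2's reverse complement is TACCCTATAGT, matching the top strand at positions 109–119; it acts as a reverse primer.
The 3' ends face each other across positions 57–119, giving a 63 bp product.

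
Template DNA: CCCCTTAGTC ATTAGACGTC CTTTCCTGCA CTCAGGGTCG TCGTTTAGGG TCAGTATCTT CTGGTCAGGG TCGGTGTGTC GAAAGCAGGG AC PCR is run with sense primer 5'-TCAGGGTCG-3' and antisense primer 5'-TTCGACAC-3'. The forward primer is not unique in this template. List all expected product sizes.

52 bp, 19 bp

The forward primer TCAGGGTCG matches the top strand at positions 32–40, 65–73.
The reverse primer's reverse complement is GTGTCGAA, matching at positions 76–83.
Each forward site pairs with the reverse site to give a product ending at position 83: sizes 52, 19 bp.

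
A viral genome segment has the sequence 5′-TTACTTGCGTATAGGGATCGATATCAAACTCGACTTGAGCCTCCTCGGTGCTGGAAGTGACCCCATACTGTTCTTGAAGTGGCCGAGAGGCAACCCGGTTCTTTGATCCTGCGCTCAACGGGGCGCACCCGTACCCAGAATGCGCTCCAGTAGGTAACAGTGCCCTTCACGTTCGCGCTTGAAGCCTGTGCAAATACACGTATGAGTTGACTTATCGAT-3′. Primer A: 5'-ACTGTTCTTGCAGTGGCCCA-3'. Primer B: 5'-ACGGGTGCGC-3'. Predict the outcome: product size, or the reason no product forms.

No product — primer A has no binding site in the template.

Primer A (ACTGTTCTTGCAGTGGCCCA) does not match the top strand, and its reverse complement TGGGCCACTGCAAGAACAGT does not match either.
With no annealing site for primer A, no amplification occurs.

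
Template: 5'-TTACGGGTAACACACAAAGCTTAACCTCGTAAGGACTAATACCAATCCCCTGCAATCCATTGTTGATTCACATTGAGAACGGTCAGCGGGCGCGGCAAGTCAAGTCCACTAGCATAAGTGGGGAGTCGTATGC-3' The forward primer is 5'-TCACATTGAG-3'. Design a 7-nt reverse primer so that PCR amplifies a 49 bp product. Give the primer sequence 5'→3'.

5'-TATGCTA-3'

The forward primer binds at positions 68–77, so a 49 bp product ends at position 68 + 49 − 1 = 116.
The reverse primer anneals to the top strand over positions 110–116, i.e. to TAGCATA.
Its sequence written 5'→3' is the reverse complement: TATGCTA.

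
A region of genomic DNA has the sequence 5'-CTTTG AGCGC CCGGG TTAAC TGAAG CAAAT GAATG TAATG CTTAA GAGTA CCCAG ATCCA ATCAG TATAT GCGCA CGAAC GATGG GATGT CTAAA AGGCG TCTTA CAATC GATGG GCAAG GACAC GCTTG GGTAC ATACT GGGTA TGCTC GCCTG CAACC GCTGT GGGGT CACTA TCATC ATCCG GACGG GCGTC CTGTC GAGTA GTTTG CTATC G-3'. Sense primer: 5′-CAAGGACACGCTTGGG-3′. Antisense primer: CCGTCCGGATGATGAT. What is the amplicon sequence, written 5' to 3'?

5'-CAAGGACACGCTTGGGTACATACTGGGTATGCTCGCCTGCAACCGCTGTGGGGTCACTATCATCATCCGGACGG-3'

Forward primer CAAGGACACGCTTGGG is found on the top strand at positions 117–132.
Reverse complement of the reverse primer: ATCATCATCCGGACGG. This occurs on the top strand at positions 175–190.
The product is the template from position 117 through 190 (74 bp).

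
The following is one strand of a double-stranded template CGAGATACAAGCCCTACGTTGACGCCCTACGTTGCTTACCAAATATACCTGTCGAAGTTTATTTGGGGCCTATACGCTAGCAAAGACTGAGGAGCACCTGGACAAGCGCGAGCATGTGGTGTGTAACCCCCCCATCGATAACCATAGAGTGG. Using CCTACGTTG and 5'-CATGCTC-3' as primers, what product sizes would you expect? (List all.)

104 bp, 91 bp

The forward primer CCTACGTTG matches the top strand at positions 13–21, 26–34.
The reverse primer's reverse complement is GAGCATG, matching at positions 110–116.
Each forward site pairs with the reverse site to give a product ending at position 116: sizes 104, 91 bp.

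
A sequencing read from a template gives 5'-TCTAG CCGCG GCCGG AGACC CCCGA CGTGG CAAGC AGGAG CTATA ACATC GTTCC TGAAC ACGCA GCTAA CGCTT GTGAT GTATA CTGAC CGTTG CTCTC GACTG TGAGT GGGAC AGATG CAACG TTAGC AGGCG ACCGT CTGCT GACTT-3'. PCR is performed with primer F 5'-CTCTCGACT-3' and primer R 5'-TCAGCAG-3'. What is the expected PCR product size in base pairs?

52 bp

Scanning the template, CTCTCGACT occurs at positions 96–104; this primer anneals to the bottom strand there with its 3' end pointing downstream.
Taking the reverse complement of TCAGCAG gives CTGCTGA, found at positions 141–147 on the template; the primer anneals here to the top strand with its 3' end pointing upstream.
Product length = (reverse-primer end) − (forward-primer start) + 1 = 147 − 96 + 1 = 52 bp.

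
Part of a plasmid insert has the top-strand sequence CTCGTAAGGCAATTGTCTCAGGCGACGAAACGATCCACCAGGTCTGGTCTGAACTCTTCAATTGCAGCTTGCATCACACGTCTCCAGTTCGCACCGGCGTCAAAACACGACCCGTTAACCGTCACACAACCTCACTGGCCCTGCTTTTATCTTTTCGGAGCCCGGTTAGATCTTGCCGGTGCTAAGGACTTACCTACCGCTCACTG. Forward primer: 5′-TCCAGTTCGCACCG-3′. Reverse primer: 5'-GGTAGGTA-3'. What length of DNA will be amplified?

Scanning the template, TCCAGTTCGCACCG occurs at positions 83–96; this primer anneals to the bottom strand there with its 3' end pointing downstream.
The reverse primer's reverse complement is TACCTACC, which matches the template at positions 191–198.
Amplicon spans positions 83–198: 116 bp.

116 bp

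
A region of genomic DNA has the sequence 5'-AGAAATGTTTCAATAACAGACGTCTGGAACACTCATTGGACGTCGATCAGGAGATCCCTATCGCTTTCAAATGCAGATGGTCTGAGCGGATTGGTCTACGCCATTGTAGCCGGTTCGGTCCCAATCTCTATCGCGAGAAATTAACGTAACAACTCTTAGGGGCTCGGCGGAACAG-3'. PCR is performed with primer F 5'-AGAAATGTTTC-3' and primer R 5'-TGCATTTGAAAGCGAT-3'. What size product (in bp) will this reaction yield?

The forward primer matches the template at positions 1–11.
Taking the reverse complement of TGCATTTGAAAGCGAT gives ATCGCTTTCAAATGCA, found at positions 60–75 on the template; the primer anneals here to the top strand with its 3' end pointing upstream.
Product length = (reverse-primer end) − (forward-primer start) + 1 = 75 − 1 + 1 = 75 bp.

75 bp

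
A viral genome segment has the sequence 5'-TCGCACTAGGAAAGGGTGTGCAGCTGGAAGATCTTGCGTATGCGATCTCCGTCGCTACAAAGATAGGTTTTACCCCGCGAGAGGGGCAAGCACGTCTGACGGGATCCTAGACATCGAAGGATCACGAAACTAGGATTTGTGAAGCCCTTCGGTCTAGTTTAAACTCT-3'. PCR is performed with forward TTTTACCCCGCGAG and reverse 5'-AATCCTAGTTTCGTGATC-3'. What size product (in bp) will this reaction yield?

70 bp

Scanning the template, TTTTACCCCGCGAG occurs at positions 68–81; this primer anneals to the bottom strand there with its 3' end pointing downstream.
Taking the reverse complement of AATCCTAGTTTCGTGATC gives GATCACGAAACTAGGATT, found at positions 120–137 on the template; the primer anneals here to the top strand with its 3' end pointing upstream.
The product runs from position 68 to position 137, so its length is 137 − 68 + 1 = 70 bp.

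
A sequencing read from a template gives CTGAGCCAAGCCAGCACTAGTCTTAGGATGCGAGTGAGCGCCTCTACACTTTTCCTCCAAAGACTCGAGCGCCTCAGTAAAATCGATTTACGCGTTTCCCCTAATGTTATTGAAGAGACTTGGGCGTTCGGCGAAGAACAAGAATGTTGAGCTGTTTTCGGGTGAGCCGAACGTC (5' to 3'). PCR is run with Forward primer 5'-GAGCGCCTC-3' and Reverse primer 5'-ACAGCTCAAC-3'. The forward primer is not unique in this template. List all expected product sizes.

120 bp, 89 bp

The forward primer GAGCGCCTC matches the top strand at positions 36–44, 67–75.
The reverse primer's reverse complement is GTTGAGCTGT, matching at positions 146–155.
Each forward site pairs with the reverse site to give a product ending at position 155: sizes 120, 89 bp.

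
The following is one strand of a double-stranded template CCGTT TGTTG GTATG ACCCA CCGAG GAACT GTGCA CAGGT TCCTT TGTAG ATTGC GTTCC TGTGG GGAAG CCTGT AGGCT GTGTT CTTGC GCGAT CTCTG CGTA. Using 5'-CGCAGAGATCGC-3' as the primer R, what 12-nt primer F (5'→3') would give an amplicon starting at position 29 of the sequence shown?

5'-CTGTGCACAGGT-3'

The reverse primer's reverse complement GCGATCTCTGCG matches the template at positions 91–102; the product starts at position 29.
The forward primer is identical to the top strand over positions 29–40: CTGTGCACAGGT.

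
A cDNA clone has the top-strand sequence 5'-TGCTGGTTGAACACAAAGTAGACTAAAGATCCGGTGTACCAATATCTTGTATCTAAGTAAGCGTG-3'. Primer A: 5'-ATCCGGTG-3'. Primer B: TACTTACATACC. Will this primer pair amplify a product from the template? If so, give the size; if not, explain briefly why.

Primer B (TACTTACATACC) does not match the top strand, and its reverse complement GGTATGTAAGTA does not match either.
With no annealing site for primer B, no amplification occurs.

No product — primer B has no binding site in the template.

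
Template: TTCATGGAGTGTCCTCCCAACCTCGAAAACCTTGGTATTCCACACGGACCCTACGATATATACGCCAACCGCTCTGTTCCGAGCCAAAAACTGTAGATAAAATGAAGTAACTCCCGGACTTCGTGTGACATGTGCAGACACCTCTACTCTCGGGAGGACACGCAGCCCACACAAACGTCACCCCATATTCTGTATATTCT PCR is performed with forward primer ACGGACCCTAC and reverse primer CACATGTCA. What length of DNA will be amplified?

Scanning the template, ACGGACCCTAC occurs at positions 44–54; this primer anneals to the bottom strand there with its 3' end pointing downstream.
Reverse complement of the reverse primer: TGACATGTG. This occurs on the top strand at positions 126–134.
The product runs from position 44 to position 134, so its length is 134 − 44 + 1 = 91 bp.

91 bp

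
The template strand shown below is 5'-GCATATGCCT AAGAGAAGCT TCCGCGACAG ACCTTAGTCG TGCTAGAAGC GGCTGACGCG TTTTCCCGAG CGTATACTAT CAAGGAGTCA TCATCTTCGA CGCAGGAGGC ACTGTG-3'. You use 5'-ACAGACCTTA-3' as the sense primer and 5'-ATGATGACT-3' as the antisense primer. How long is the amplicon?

Forward primer ACAGACCTTA is found on the top strand at positions 27–36.
The reverse primer's reverse complement is AGTCATCAT, which matches the template at positions 86–94.
Product length = (reverse-primer end) − (forward-primer start) + 1 = 94 − 27 + 1 = 68 bp.

68 bp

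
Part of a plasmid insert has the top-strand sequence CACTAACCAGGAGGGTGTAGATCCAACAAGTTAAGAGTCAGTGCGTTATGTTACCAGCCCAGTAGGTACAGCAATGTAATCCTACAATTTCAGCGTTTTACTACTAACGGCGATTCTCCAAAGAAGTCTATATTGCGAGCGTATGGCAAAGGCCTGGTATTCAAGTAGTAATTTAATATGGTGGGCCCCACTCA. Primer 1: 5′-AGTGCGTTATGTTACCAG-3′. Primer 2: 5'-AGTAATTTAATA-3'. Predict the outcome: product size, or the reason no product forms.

Primer 1 (AGTGCGTTATGTTACCAG) matches the top strand at positions 40–57 (3' end points downstream).
Primer 2 (AGTAATTTAATA) also matches the top strand directly, at positions 167–178 — its reverse complement TATTAAATTACT is not present.
Both primers anneal to the bottom strand with 3' ends pointing the same way, so neither can prime synthesis back toward the other.

No product — both primers anneal to the same strand and extend in the same direction.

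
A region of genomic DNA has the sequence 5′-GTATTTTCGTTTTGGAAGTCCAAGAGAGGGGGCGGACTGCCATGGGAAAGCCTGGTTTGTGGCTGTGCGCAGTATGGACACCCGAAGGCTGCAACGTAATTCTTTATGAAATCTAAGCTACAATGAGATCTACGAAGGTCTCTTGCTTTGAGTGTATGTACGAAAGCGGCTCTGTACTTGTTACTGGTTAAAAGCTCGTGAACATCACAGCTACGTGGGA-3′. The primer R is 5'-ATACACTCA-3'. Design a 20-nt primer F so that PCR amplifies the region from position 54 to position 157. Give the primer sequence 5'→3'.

The reverse primer's reverse complement TGAGTGTAT matches the template at positions 149–157; the product starts at position 54.
The forward primer is identical to the top strand over positions 54–73: GGTTTGTGGCTGTGCGCAGT.

5'-GGTTTGTGGCTGTGCGCAGT-3'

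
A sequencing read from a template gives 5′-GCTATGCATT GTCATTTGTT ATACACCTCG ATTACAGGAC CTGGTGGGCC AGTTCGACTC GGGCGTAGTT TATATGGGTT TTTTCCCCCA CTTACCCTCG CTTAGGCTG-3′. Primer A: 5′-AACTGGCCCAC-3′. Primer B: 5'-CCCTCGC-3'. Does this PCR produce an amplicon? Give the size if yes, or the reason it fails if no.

No product — the primers' 3' ends point away from each other.

Primer A (AACTGGCCCAC) has reverse complement GTGGGCCAGTT, which matches the top strand at positions 44–54; primer A anneals to the top strand there with its 3' end pointing upstream toward position 44.
Primer B (CCCTCGC) matches the top strand directly at positions 95–101; it anneals to the bottom strand with its 3' end pointing downstream toward position 101.
The 3' ends diverge (primer A extends toward position 1, primer B toward position 109), so the primers never converge on a shared product.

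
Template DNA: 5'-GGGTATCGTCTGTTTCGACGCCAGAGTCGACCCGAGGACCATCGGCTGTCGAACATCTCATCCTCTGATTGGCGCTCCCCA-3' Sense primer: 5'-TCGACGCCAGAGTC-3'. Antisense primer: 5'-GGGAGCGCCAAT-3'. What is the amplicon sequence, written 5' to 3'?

The forward primer matches the template at positions 15–28.
Taking the reverse complement of GGGAGCGCCAAT gives ATTGGCGCTCCC, found at positions 68–79 on the template; the primer anneals here to the top strand with its 3' end pointing upstream.
The product is the template from position 15 through 79 (65 bp).

5'-TCGACGCCAGAGTCGACCCGAGGACCATCGGCTGTCGAACATCTCATCCTCTGATTGGCGCTCCC-3'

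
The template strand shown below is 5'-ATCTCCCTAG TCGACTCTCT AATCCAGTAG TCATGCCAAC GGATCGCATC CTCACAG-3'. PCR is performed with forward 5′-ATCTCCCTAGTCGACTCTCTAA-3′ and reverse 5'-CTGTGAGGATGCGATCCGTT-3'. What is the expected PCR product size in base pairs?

Scanning the template, ATCTCCCTAGTCGACTCTCTAA occurs at positions 1–22; this primer anneals to the bottom strand there with its 3' end pointing downstream.
Taking the reverse complement of CTGTGAGGATGCGATCCGTT gives AACGGATCGCATCCTCACAG, found at positions 38–57 on the template; the primer anneals here to the top strand with its 3' end pointing upstream.
Product length = (reverse-primer end) − (forward-primer start) + 1 = 57 − 1 + 1 = 57 bp.

57 bp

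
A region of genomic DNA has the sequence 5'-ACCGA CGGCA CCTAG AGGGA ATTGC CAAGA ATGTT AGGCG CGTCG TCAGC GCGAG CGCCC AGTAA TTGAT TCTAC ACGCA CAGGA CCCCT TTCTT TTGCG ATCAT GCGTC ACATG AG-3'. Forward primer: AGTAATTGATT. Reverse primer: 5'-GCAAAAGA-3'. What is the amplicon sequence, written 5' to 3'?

Forward primer AGTAATTGATT is found on the top strand at positions 61–71.
The reverse primer's reverse complement is TCTTTTGC, which matches the template at positions 92–99.
The product is the template from position 61 through 99 (39 bp).

5'-AGTAATTGATTCTACACGCACAGGACCCCTTTCTTTTGC-3'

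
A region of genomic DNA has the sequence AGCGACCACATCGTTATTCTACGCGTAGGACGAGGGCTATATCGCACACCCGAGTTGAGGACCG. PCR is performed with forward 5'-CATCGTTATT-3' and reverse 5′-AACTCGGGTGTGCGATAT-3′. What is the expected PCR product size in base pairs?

Scanning the template, CATCGTTATT occurs at positions 9–18; this primer anneals to the bottom strand there with its 3' end pointing downstream.
Taking the reverse complement of AACTCGGGTGTGCGATAT gives ATATCGCACACCCGAGTT, found at positions 39–56 on the template; the primer anneals here to the top strand with its 3' end pointing upstream.
Product length = (reverse-primer end) − (forward-primer start) + 1 = 56 − 9 + 1 = 48 bp.

48 bp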